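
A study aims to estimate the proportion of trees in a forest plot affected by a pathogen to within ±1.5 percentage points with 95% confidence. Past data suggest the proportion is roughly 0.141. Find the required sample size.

n = 2068

For a proportion with margin E = 0.015 at 95% confidence, z = 1.960.
n = p̂(1−p̂)(z/E)² = 0.141 × 0.859 × (1.960/0.015)² = 2067.96
Round up: n = 2068.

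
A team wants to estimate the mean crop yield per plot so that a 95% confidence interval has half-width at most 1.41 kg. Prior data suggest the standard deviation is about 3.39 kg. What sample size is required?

For a mean, the margin of error is E = z·σ/√n, so n = (zσ/E)².
At 95% confidence, z = 1.960.
n = (1.960 × 3.39 / 1.41)² = 22.21
Round up: n = 23.

23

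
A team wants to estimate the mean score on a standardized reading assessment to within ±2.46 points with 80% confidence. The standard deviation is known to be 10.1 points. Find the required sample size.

For a mean, the margin of error is E = z·σ/√n, so n = (zσ/E)².
At 80% confidence, z = 1.282.
n = (1.282 × 10.1 / 2.46)² = 27.70
Round up: n = 28.

n = 28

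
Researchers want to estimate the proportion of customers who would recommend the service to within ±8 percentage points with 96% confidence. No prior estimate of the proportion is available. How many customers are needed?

165

For a proportion with margin E = 0.08 at 96% confidence, z = 2.054.
With no prior estimate, use p = 0.5, which maximizes p(1−p) at 0.25.
n = 0.25 × (z/E)² = 0.25 × (2.054/0.08)² = 164.80
Round up: n = 165.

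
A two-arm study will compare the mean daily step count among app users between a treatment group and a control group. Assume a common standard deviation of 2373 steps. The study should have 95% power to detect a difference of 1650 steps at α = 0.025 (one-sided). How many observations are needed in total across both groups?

108 total

For two equal groups, n per group = 2·((z_α + z_β)·σ/δ)².
z_α = 1.960; z_β = 1.645 (power 95%).
n = 2 × (3.605 × 2373 / 1650)² = 2 × 26.88 = 53.76
Round up: n = 54 per group.
Total across both groups: 2 × 54 = 108.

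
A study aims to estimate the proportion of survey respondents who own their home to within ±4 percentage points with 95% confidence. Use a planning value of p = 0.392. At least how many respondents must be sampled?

573

For a proportion with margin E = 0.04 at 95% confidence, z = 1.960.
n = p̂(1−p̂)(z/E)² = 0.392 × 0.608 × (1.960/0.04)² = 572.24
Round up: n = 573.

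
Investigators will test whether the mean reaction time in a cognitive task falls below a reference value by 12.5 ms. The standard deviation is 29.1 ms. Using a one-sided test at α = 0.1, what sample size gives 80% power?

For a one-sample z-test, n = ((z_α + z_β)·σ/δ)².
z_α = 1.282 (one-sided α = 0.1); z_β = 0.842 (power 80% → β = 0.2).
n = (2.124 × 29.1 / 12.5)² = 24.45
Round up: n = 25.

n = 25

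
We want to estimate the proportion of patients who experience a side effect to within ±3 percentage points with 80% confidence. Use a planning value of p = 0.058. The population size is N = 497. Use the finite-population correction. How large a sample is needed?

For a proportion with margin E = 0.03 at 80% confidence, z = 1.282.
n = p̂(1−p̂)(z/E)² = 0.058 × 0.942 × (1.282/0.03)² = 99.77 — call this n₀.
Finite-population correction with N = 497: n = n₀ / (1 + (n₀−1)/N) = 99.77 / 1.199 = 83.21
Round up: n = 84.

84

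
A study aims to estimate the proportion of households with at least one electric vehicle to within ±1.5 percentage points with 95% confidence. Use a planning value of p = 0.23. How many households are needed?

3024

For a proportion with margin E = 0.015 at 95% confidence, z = 1.960.
n = p̂(1−p̂)(z/E)² = 0.23 × 0.77 × (1.960/0.015)² = 3023.77
Round up: n = 3024.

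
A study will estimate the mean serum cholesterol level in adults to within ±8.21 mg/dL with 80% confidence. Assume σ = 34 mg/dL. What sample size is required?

For a mean, the margin of error is E = z·σ/√n, so n = (zσ/E)².
At 80% confidence, z = 1.282.
n = (1.282 × 34 / 8.21)² = 28.19
Round up: n = 29.

29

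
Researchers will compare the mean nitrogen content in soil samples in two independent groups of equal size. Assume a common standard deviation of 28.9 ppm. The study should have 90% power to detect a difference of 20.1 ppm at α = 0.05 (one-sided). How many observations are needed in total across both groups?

72 total

For two equal groups, n per group = 2·((z_α + z_β)·σ/δ)².
z_α = 1.645; z_β = 1.282 (power 90%).
n = 2 × (2.927 × 28.9 / 20.1)² = 2 × 17.71 = 35.42
Round up: n = 36 per group.
Total across both groups: 2 × 36 = 72.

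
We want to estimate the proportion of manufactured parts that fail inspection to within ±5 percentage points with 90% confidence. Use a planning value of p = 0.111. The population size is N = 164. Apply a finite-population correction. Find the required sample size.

65

For a proportion with margin E = 0.05 at 90% confidence, z = 1.645.
n = p̂(1−p̂)(z/E)² = 0.111 × 0.889 × (1.645/0.05)² = 106.81 — call this n₀.
Finite-population correction with N = 164: n = n₀ / (1 + (n₀−1)/N) = 106.81 / 1.645 = 64.93
Round up: n = 65.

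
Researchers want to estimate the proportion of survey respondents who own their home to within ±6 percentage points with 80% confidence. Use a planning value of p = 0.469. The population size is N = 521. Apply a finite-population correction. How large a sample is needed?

94

For a proportion with margin E = 0.06 at 80% confidence, z = 1.282.
n = p̂(1−p̂)(z/E)² = 0.469 × 0.531 × (1.282/0.06)² = 113.69 — call this n₀.
Finite-population correction with N = 521: n = n₀ / (1 + (n₀−1)/N) = 113.69 / 1.216 = 93.50
Round up: n = 94.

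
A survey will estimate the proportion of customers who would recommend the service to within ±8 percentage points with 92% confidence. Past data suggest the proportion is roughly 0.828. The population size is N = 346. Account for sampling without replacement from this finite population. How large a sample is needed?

58

For a proportion with margin E = 0.08 at 92% confidence, z = 1.751.
n = p̂(1−p̂)(z/E)² = 0.828 × 0.172 × (1.751/0.08)² = 68.23 — call this n₀.
Finite-population correction with N = 346: n = n₀ / (1 + (n₀−1)/N) = 68.23 / 1.194 = 57.14
Round up: n = 58.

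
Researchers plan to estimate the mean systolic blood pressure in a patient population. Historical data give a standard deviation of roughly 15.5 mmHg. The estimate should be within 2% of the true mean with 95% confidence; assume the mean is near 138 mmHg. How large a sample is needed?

For a mean, the margin of error is E = z·σ/√n, so n = (zσ/E)².
At 95% confidence, z = 1.960.
E = 2% of 138 = 2.76 mmHg.
n = (1.960 × 15.5 / 2.76)² = 121.16
Round up: n = 122.

n = 122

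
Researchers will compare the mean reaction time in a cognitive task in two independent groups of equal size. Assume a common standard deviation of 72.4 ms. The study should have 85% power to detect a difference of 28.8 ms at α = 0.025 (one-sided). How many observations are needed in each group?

114 per group

For two equal groups, n per group = 2·((z_α + z_β)·σ/δ)².
z_α = 1.960; z_β = 1.036 (power 85%).
n = 2 × (2.996 × 72.4 / 28.8)² = 2 × 56.73 = 113.46
Round up: n = 114 per group.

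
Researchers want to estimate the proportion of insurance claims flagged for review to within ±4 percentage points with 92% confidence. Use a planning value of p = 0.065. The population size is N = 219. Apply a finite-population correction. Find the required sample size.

77

For a proportion with margin E = 0.04 at 92% confidence, z = 1.751.
n = p̂(1−p̂)(z/E)² = 0.065 × 0.935 × (1.751/0.04)² = 116.46 — call this n₀.
Finite-population correction with N = 219: n = n₀ / (1 + (n₀−1)/N) = 116.46 / 1.527 = 76.27
Round up: n = 77.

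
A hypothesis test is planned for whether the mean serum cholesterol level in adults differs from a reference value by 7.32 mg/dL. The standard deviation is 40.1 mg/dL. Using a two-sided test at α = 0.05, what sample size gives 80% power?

236

For a one-sample z-test, n = ((z_{α/2} + z_β)·σ/δ)².
z_{α/2} = 1.960 (two-sided α = 0.05); z_β = 0.842 (power 80% → β = 0.2).
n = (2.802 × 40.1 / 7.32)² = 235.61
Round up: n = 236.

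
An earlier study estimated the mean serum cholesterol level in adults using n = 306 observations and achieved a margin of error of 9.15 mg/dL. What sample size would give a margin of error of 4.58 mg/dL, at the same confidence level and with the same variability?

1222

Margin of error scales as 1/√n, so n₂ = n₁·(E₁/E₂)².
n₂ = 306 × (9.15/4.58)² = 306 × 3.991 = 1221.25
Round up: n₂ = 1222.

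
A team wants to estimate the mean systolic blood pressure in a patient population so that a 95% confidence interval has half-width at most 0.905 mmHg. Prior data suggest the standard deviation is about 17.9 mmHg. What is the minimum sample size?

1503

For a mean, the margin of error is E = z·σ/√n, so n = (zσ/E)².
At 95% confidence, z = 1.960.
n = (1.960 × 17.9 / 0.905)² = 1502.87
Round up: n = 1503.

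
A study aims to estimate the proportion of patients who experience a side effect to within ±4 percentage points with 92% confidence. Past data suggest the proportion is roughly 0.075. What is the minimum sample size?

133

For a proportion with margin E = 0.04 at 92% confidence, z = 1.751.
n = p̂(1−p̂)(z/E)² = 0.075 × 0.925 × (1.751/0.04)² = 132.94
Round up: n = 133.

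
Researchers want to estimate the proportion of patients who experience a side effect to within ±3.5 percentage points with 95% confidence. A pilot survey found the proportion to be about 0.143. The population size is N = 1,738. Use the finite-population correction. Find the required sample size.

For a proportion with margin E = 0.035 at 95% confidence, z = 1.960.
n = p̂(1−p̂)(z/E)² = 0.143 × 0.857 × (1.960/0.035)² = 384.32 — call this n₀.
Finite-population correction with N = 1,738: n = n₀ / (1 + (n₀−1)/N) = 384.32 / 1.221 = 314.76
Round up: n = 315.

315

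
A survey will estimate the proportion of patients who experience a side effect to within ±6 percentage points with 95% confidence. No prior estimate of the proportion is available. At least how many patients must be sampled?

For a proportion with margin E = 0.06 at 95% confidence, z = 1.960.
With no prior estimate, use p = 0.5, which maximizes p(1−p) at 0.25.
n = 0.25 × (z/E)² = 0.25 × (1.960/0.06)² = 266.78
Round up: n = 267.

267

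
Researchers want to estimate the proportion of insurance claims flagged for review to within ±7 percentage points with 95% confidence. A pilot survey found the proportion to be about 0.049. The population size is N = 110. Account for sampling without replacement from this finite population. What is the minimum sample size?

28

For a proportion with margin E = 0.07 at 95% confidence, z = 1.960.
n = p̂(1−p̂)(z/E)² = 0.049 × 0.951 × (1.960/0.07)² = 36.53 — call this n₀.
Finite-population correction with N = 110: n = n₀ / (1 + (n₀−1)/N) = 36.53 / 1.323 = 27.61
Round up: n = 28.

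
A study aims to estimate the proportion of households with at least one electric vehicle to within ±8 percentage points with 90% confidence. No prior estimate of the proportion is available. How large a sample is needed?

For a proportion with margin E = 0.08 at 90% confidence, z = 1.645.
With no prior estimate, use p = 0.5, which maximizes p(1−p) at 0.25.
n = 0.25 × (z/E)² = 0.25 × (1.645/0.08)² = 105.70
Round up: n = 106.

106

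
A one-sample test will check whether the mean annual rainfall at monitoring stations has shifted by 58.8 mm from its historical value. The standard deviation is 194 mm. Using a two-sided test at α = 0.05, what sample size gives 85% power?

98

For a one-sample z-test, n = ((z_{α/2} + z_β)·σ/δ)².
z_{α/2} = 1.960 (two-sided α = 0.05); z_β = 1.036 (power 85% → β = 0.15).
n = (2.996 × 194 / 58.8)² = 97.71
Round up: n = 98.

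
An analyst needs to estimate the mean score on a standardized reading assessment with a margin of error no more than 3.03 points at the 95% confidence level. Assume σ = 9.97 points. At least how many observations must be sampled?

42

For a mean, the margin of error is E = z·σ/√n, so n = (zσ/E)².
At 95% confidence, z = 1.960.
n = (1.960 × 9.97 / 3.03)² = 41.59
Round up: n = 42.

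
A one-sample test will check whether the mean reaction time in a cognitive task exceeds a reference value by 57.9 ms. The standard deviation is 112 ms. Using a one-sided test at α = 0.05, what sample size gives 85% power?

For a one-sample z-test, n = ((z_α + z_β)·σ/δ)².
z_α = 1.645 (one-sided α = 0.05); z_β = 1.036 (power 85% → β = 0.15).
n = (2.681 × 112 / 57.9)² = 26.90
Round up: n = 27.

27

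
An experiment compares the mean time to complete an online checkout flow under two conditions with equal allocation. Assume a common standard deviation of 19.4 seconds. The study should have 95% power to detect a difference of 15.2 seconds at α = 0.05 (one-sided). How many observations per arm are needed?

36 per group

For two equal groups, n per group = 2·((z_α + z_β)·σ/δ)².
z_α = 1.645; z_β = 1.645 (power 95%).
n = 2 × (3.290 × 19.4 / 15.2)² = 2 × 17.63 = 35.26
Round up: n = 36 per group.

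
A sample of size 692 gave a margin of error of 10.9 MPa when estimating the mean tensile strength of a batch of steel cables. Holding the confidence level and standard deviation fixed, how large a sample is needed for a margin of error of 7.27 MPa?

n = 1556

Margin of error scales as 1/√n, so n₂ = n₁·(E₁/E₂)².
n₂ = 692 × (10.9/7.27)² = 692 × 2.248 = 1555.62
Round up: n₂ = 1556.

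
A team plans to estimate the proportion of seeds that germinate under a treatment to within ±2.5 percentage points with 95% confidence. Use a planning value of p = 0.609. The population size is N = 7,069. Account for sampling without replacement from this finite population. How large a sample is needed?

For a proportion with margin E = 0.025 at 95% confidence, z = 1.960.
n = p̂(1−p̂)(z/E)² = 0.609 × 0.391 × (1.960/0.025)² = 1463.61 — call this n₀.
Finite-population correction with N = 7,069: n = n₀ / (1 + (n₀−1)/N) = 1463.61 / 1.207 = 1212.60
Round up: n = 1213.

1213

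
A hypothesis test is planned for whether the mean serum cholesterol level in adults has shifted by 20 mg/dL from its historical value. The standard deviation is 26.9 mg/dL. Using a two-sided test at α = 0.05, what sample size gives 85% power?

For a one-sample z-test, n = ((z_{α/2} + z_β)·σ/δ)².
z_{α/2} = 1.960 (two-sided α = 0.05); z_β = 1.036 (power 85% → β = 0.15).
n = (2.996 × 26.9 / 20)² = 16.24
Round up: n = 17.

17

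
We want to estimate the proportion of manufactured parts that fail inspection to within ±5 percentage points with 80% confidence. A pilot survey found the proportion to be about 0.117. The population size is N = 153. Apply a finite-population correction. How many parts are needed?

For a proportion with margin E = 0.05 at 80% confidence, z = 1.282.
n = p̂(1−p̂)(z/E)² = 0.117 × 0.883 × (1.282/0.05)² = 67.92 — call this n₀.
Finite-population correction with N = 153: n = n₀ / (1 + (n₀−1)/N) = 67.92 / 1.437 = 47.27
Round up: n = 48.

48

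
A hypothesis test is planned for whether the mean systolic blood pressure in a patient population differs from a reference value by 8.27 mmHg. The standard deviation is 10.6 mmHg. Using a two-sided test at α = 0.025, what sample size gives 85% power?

For a one-sample z-test, n = ((z_{α/2} + z_β)·σ/δ)².
z_{α/2} = 2.241 (two-sided α = 0.025); z_β = 1.036 (power 85% → β = 0.15).
n = (3.277 × 10.6 / 8.27)² = 17.64
Round up: n = 18.

18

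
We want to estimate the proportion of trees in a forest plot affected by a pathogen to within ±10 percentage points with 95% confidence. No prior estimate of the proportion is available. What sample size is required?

For a proportion with margin E = 0.1 at 95% confidence, z = 1.960.
With no prior estimate, use p = 0.5, which maximizes p(1−p) at 0.25.
n = 0.25 × (z/E)² = 0.25 × (1.960/0.1)² = 96.04
Round up: n = 97.

97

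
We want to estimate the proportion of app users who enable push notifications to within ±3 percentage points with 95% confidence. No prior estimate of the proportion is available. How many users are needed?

1068

For a proportion with margin E = 0.03 at 95% confidence, z = 1.960.
With no prior estimate, use p = 0.5, which maximizes p(1−p) at 0.25.
n = 0.25 × (z/E)² = 0.25 × (1.960/0.03)² = 1067.11
Round up: n = 1068.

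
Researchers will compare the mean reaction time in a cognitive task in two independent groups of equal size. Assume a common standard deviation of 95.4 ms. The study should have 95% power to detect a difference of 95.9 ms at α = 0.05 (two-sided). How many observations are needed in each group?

26 per group

For two equal groups, n per group = 2·((z_{α/2} + z_β)·σ/δ)².
z_{α/2} = 1.960; z_β = 1.645 (power 95%).
n = 2 × (3.605 × 95.4 / 95.9)² = 2 × 12.86 = 25.72
Round up: n = 26 per group.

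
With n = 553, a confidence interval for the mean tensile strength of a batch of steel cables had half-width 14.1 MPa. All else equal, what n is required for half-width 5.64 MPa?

3457

Margin of error scales as 1/√n, so n₂ = n₁·(E₁/E₂)².
n₂ = 553 × (14.1/5.64)² = 553 × 6.25 = 3456.25
Round up: n₂ = 3457.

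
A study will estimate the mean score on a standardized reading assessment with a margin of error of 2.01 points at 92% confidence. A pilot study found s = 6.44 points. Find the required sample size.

For a mean, the margin of error is E = z·σ/√n, so n = (zσ/E)².
At 92% confidence, z = 1.751.
n = (1.751 × 6.44 / 2.01)² = 31.47
Round up: n = 32.

32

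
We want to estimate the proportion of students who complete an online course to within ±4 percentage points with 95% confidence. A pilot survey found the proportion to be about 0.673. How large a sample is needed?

529

For a proportion with margin E = 0.04 at 95% confidence, z = 1.960.
n = p̂(1−p̂)(z/E)² = 0.673 × 0.327 × (1.960/0.04)² = 528.39
Round up: n = 529.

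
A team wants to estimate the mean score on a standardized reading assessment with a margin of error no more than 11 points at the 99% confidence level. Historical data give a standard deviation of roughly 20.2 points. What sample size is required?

23

For a mean, the margin of error is E = z·σ/√n, so n = (zσ/E)².
At 99% confidence, z = 2.576.
n = (2.576 × 20.2 / 11)² = 22.38
Round up: n = 23.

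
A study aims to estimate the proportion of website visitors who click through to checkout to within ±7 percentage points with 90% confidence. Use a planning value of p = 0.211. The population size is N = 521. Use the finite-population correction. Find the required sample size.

79

For a proportion with margin E = 0.07 at 90% confidence, z = 1.645.
n = p̂(1−p̂)(z/E)² = 0.211 × 0.789 × (1.645/0.07)² = 91.94 — call this n₀.
Finite-population correction with N = 521: n = n₀ / (1 + (n₀−1)/N) = 91.94 / 1.175 = 78.25
Round up: n = 79.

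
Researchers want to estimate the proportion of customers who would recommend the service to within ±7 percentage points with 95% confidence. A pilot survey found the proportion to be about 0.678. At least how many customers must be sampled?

For a proportion with margin E = 0.07 at 95% confidence, z = 1.960.
n = p̂(1−p̂)(z/E)² = 0.678 × 0.322 × (1.960/0.07)² = 171.16
Round up: n = 172.

172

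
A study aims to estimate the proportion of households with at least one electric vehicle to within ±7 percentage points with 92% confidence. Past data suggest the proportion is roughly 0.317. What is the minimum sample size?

For a proportion with margin E = 0.07 at 92% confidence, z = 1.751.
n = p̂(1−p̂)(z/E)² = 0.317 × 0.683 × (1.751/0.07)² = 135.47
Round up: n = 136.

136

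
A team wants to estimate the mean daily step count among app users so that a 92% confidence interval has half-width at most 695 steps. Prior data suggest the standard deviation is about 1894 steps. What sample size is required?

For a mean, the margin of error is E = z·σ/√n, so n = (zσ/E)².
At 92% confidence, z = 1.751.
n = (1.751 × 1894 / 695)² = 22.77
Round up: n = 23.

23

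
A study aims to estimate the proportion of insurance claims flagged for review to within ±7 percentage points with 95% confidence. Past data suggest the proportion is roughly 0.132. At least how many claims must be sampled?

90

For a proportion with margin E = 0.07 at 95% confidence, z = 1.960.
n = p̂(1−p̂)(z/E)² = 0.132 × 0.868 × (1.960/0.07)² = 89.83
Round up: n = 90.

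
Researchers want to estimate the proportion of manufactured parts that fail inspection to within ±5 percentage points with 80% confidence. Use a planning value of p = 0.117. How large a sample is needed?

For a proportion with margin E = 0.05 at 80% confidence, z = 1.282.
n = p̂(1−p̂)(z/E)² = 0.117 × 0.883 × (1.282/0.05)² = 67.92
Round up: n = 68.

68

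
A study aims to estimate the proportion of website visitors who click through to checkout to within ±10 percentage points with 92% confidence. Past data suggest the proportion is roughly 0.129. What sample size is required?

35

For a proportion with margin E = 0.1 at 92% confidence, z = 1.751.
n = p̂(1−p̂)(z/E)² = 0.129 × 0.871 × (1.751/0.1)² = 34.45
Round up: n = 35.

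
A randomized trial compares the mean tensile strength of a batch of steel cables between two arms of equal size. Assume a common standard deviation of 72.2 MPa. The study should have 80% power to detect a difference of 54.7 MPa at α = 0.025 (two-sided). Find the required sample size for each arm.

34 per group

For two equal groups, n per group = 2·((z_{α/2} + z_β)·σ/δ)².
z_{α/2} = 2.241; z_β = 0.842 (power 80%).
n = 2 × (3.083 × 72.2 / 54.7)² = 2 × 16.56 = 33.12
Round up: n = 34 per group.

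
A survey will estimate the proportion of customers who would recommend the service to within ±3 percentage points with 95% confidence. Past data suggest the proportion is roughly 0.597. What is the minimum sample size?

For a proportion with margin E = 0.03 at 95% confidence, z = 1.960.
n = p̂(1−p̂)(z/E)² = 0.597 × 0.403 × (1.960/0.03)² = 1026.95
Round up: n = 1027.

1027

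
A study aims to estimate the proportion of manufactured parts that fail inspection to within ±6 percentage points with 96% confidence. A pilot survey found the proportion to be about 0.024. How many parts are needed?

For a proportion with margin E = 0.06 at 96% confidence, z = 2.054.
n = p̂(1−p̂)(z/E)² = 0.024 × 0.976 × (2.054/0.06)² = 27.45
Round up: n = 28.

28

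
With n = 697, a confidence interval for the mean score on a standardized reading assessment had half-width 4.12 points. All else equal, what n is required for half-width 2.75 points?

Margin of error scales as 1/√n, so n₂ = n₁·(E₁/E₂)².
n₂ = 697 × (4.12/2.75)² = 697 × 2.245 = 1564.77
Round up: n₂ = 1565.

1565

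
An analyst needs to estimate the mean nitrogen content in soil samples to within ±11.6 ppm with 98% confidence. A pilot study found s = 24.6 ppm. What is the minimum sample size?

25

For a mean, the margin of error is E = z·σ/√n, so n = (zσ/E)².
At 98% confidence, z = 2.326.
n = (2.326 × 24.6 / 11.6)² = 24.33
Round up: n = 25.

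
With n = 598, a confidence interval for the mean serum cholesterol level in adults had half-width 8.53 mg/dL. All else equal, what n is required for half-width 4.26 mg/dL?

n = 2398

Margin of error scales as 1/√n, so n₂ = n₁·(E₁/E₂)².
n₂ = 598 × (8.53/4.26)² = 598 × 4.009 = 2397.38
Round up: n₂ = 2398.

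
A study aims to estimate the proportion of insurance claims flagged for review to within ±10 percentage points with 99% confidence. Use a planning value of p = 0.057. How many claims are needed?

n = 36

For a proportion with margin E = 0.1 at 99% confidence, z = 2.576.
n = p̂(1−p̂)(z/E)² = 0.057 × 0.943 × (2.576/0.1)² = 35.67
Round up: n = 36.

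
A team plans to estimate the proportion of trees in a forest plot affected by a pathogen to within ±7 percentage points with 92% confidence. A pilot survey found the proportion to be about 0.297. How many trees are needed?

n = 131

For a proportion with margin E = 0.07 at 92% confidence, z = 1.751.
n = p̂(1−p̂)(z/E)² = 0.297 × 0.703 × (1.751/0.07)² = 130.64
Round up: n = 131.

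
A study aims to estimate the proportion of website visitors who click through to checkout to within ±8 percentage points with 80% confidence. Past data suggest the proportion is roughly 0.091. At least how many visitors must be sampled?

For a proportion with margin E = 0.08 at 80% confidence, z = 1.282.
n = p̂(1−p̂)(z/E)² = 0.091 × 0.909 × (1.282/0.08)² = 21.24
Round up: n = 22.

22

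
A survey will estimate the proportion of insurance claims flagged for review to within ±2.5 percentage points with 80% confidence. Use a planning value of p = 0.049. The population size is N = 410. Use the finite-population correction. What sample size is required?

n = 95

For a proportion with margin E = 0.025 at 80% confidence, z = 1.282.
n = p̂(1−p̂)(z/E)² = 0.049 × 0.951 × (1.282/0.025)² = 122.54 — call this n₀.
Finite-population correction with N = 410: n = n₀ / (1 + (n₀−1)/N) = 122.54 / 1.296 = 94.55
Round up: n = 95.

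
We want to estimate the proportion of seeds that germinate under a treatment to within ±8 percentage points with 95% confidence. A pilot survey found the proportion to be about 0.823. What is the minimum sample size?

n = 88

For a proportion with margin E = 0.08 at 95% confidence, z = 1.960.
n = p̂(1−p̂)(z/E)² = 0.823 × 0.177 × (1.960/0.08)² = 87.44
Round up: n = 88.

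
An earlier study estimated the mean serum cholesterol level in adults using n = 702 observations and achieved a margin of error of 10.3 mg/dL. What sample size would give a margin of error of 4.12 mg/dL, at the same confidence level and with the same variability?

4388

Margin of error scales as 1/√n, so n₂ = n₁·(E₁/E₂)².
n₂ = 702 × (10.3/4.12)² = 702 × 6.25 = 4387.50
Round up: n₂ = 4388.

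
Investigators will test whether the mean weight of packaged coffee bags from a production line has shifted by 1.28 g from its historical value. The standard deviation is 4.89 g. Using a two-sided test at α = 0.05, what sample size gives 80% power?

115

For a one-sample z-test, n = ((z_{α/2} + z_β)·σ/δ)².
z_{α/2} = 1.960 (two-sided α = 0.05); z_β = 0.842 (power 80% → β = 0.2).
n = (2.802 × 4.89 / 1.28)² = 114.59
Round up: n = 115.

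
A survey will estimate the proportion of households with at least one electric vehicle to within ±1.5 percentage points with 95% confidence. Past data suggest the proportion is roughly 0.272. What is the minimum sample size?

n = 3381

For a proportion with margin E = 0.015 at 95% confidence, z = 1.960.
n = p̂(1−p̂)(z/E)² = 0.272 × 0.728 × (1.960/0.015)² = 3380.88
Round up: n = 3381.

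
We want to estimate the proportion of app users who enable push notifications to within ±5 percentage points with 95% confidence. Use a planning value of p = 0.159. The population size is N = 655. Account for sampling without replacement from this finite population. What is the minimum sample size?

157

For a proportion with margin E = 0.05 at 95% confidence, z = 1.960.
n = p̂(1−p̂)(z/E)² = 0.159 × 0.841 × (1.960/0.05)² = 205.48 — call this n₀.
Finite-population correction with N = 655: n = n₀ / (1 + (n₀−1)/N) = 205.48 / 1.312 = 156.62
Round up: n = 157.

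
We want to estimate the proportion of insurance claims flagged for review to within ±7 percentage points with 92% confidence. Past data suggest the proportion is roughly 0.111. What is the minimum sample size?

For a proportion with margin E = 0.07 at 92% confidence, z = 1.751.
n = p̂(1−p̂)(z/E)² = 0.111 × 0.889 × (1.751/0.07)² = 61.74
Round up: n = 62.

62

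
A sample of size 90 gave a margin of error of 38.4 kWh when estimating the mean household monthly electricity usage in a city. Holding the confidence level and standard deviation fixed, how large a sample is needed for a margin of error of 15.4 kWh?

560

Margin of error scales as 1/√n, so n₂ = n₁·(E₁/E₂)².
n₂ = 90 × (38.4/15.4)² = 90 × 6.218 = 559.62
Round up: n₂ = 560.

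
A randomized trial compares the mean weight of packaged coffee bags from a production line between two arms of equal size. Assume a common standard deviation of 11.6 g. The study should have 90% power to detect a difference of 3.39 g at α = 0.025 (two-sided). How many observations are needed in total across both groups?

582 total

For two equal groups, n per group = 2·((z_{α/2} + z_β)·σ/δ)².
z_{α/2} = 2.241; z_β = 1.282 (power 90%).
n = 2 × (3.523 × 11.6 / 3.39)² = 2 × 145.33 = 290.66
Round up: n = 291 per group.
Total across both groups: 2 × 291 = 582.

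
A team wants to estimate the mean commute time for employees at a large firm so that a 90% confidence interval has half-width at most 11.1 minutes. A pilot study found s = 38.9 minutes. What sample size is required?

n = 34

For a mean, the margin of error is E = z·σ/√n, so n = (zσ/E)².
At 90% confidence, z = 1.645.
n = (1.645 × 38.9 / 11.1)² = 33.23
Round up: n = 34.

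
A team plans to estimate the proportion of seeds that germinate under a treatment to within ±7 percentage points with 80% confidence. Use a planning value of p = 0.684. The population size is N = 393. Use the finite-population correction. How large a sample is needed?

For a proportion with margin E = 0.07 at 80% confidence, z = 1.282.
n = p̂(1−p̂)(z/E)² = 0.684 × 0.316 × (1.282/0.07)² = 72.50 — call this n₀.
Finite-population correction with N = 393: n = n₀ / (1 + (n₀−1)/N) = 72.50 / 1.182 = 61.34
Round up: n = 62.

62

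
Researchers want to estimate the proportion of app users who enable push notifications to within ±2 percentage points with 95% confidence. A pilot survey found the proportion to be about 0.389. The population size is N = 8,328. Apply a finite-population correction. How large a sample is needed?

For a proportion with margin E = 0.02 at 95% confidence, z = 1.960.
n = p̂(1−p̂)(z/E)² = 0.389 × 0.611 × (1.960/0.02)² = 2282.67 — call this n₀.
Finite-population correction with N = 8,328: n = n₀ / (1 + (n₀−1)/N) = 2282.67 / 1.274 = 1791.73
Round up: n = 1792.

1792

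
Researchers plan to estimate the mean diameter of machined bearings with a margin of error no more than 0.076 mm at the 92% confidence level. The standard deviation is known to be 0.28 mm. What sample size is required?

For a mean, the margin of error is E = z·σ/√n, so n = (zσ/E)².
At 92% confidence, z = 1.751.
n = (1.751 × 0.28 / 0.076)² = 41.62
Round up: n = 42.

42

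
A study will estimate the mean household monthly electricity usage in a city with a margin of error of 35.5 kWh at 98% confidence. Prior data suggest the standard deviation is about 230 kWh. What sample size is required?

228

For a mean, the margin of error is E = z·σ/√n, so n = (zσ/E)².
At 98% confidence, z = 2.326.
n = (2.326 × 230 / 35.5)² = 227.10
Round up: n = 228.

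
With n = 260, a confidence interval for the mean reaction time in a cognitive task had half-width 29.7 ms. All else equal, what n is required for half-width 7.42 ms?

n = 4166

Margin of error scales as 1/√n, so n₂ = n₁·(E₁/E₂)².
n₂ = 260 × (29.7/7.42)² = 260 × 16.02 = 4165.20
Round up: n₂ = 4166.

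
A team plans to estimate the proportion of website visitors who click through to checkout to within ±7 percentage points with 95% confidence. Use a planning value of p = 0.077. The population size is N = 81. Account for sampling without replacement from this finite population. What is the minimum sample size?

For a proportion with margin E = 0.07 at 95% confidence, z = 1.960.
n = p̂(1−p̂)(z/E)² = 0.077 × 0.923 × (1.960/0.07)² = 55.72 — call this n₀.
Finite-population correction with N = 81: n = n₀ / (1 + (n₀−1)/N) = 55.72 / 1.676 = 33.25
Round up: n = 34.

34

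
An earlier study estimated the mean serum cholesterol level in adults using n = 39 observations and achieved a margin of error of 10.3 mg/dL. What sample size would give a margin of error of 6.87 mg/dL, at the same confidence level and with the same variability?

Margin of error scales as 1/√n, so n₂ = n₁·(E₁/E₂)².
n₂ = 39 × (10.3/6.87)² = 39 × 2.248 = 87.67
Round up: n₂ = 88.

n = 88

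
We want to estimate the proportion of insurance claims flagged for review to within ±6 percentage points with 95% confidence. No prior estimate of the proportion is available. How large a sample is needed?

267

For a proportion with margin E = 0.06 at 95% confidence, z = 1.960.
With no prior estimate, use p = 0.5, which maximizes p(1−p) at 0.25.
n = 0.25 × (z/E)² = 0.25 × (1.960/0.06)² = 266.78
Round up: n = 267.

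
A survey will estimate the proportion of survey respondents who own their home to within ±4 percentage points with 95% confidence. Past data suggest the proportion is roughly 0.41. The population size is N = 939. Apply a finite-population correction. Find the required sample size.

360

For a proportion with margin E = 0.04 at 95% confidence, z = 1.960.
n = p̂(1−p̂)(z/E)² = 0.41 × 0.59 × (1.960/0.04)² = 580.80 — call this n₀.
Finite-population correction with N = 939: n = n₀ / (1 + (n₀−1)/N) = 580.80 / 1.617 = 359.18
Round up: n = 360.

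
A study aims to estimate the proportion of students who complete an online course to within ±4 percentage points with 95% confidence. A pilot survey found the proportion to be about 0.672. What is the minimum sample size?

For a proportion with margin E = 0.04 at 95% confidence, z = 1.960.
n = p̂(1−p̂)(z/E)² = 0.672 × 0.328 × (1.960/0.04)² = 529.22
Round up: n = 530.

530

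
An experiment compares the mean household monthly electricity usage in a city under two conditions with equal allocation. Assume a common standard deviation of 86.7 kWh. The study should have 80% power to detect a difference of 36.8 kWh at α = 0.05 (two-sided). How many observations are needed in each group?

88 per group

For two equal groups, n per group = 2·((z_{α/2} + z_β)·σ/δ)².
z_{α/2} = 1.960; z_β = 0.842 (power 80%).
n = 2 × (2.802 × 86.7 / 36.8)² = 2 × 43.58 = 87.16
Round up: n = 88 per group.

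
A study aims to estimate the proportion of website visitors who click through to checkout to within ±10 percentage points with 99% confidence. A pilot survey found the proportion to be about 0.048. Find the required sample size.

For a proportion with margin E = 0.1 at 99% confidence, z = 2.576.
n = p̂(1−p̂)(z/E)² = 0.048 × 0.952 × (2.576/0.1)² = 30.32
Round up: n = 31.

n = 31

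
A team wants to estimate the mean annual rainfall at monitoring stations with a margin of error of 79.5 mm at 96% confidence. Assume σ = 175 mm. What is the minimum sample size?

For a mean, the margin of error is E = z·σ/√n, so n = (zσ/E)².
At 96% confidence, z = 2.054.
n = (2.054 × 175 / 79.5)² = 20.44
Round up: n = 21.

21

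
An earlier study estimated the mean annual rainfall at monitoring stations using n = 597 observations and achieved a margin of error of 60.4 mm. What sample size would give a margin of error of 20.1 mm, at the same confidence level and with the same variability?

Margin of error scales as 1/√n, so n₂ = n₁·(E₁/E₂)².
n₂ = 597 × (60.4/20.1)² = 597 × 9.03 = 5390.91
Round up: n₂ = 5391.

n = 5391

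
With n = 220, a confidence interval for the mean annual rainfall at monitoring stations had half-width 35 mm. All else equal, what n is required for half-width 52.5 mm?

Margin of error scales as 1/√n, so n₂ = n₁·(E₁/E₂)².
n₂ = 220 × (35/52.5)² = 220 × 0.4444 = 97.77
Round up: n₂ = 98.

98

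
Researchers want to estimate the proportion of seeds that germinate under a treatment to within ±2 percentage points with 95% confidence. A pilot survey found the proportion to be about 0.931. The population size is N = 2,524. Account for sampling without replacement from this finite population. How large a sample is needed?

For a proportion with margin E = 0.02 at 95% confidence, z = 1.960.
n = p̂(1−p̂)(z/E)² = 0.931 × 0.069 × (1.960/0.02)² = 616.95 — call this n₀.
Finite-population correction with N = 2,524: n = n₀ / (1 + (n₀−1)/N) = 616.95 / 1.244 = 495.94
Round up: n = 496.

496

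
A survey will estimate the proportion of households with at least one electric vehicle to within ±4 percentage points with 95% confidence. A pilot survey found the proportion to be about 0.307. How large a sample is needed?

For a proportion with margin E = 0.04 at 95% confidence, z = 1.960.
n = p̂(1−p̂)(z/E)² = 0.307 × 0.693 × (1.960/0.04)² = 510.82
Round up: n = 511.

511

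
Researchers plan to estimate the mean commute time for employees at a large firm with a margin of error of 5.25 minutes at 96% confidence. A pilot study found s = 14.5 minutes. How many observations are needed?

33

For a mean, the margin of error is E = z·σ/√n, so n = (zσ/E)².
At 96% confidence, z = 2.054.
n = (2.054 × 14.5 / 5.25)² = 32.18
Round up: n = 33.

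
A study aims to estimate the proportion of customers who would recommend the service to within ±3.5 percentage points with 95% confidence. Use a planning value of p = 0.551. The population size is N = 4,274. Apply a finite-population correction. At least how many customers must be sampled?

657

For a proportion with margin E = 0.035 at 95% confidence, z = 1.960.
n = p̂(1−p̂)(z/E)² = 0.551 × 0.449 × (1.960/0.035)² = 775.84 — call this n₀.
Finite-population correction with N = 4,274: n = n₀ / (1 + (n₀−1)/N) = 775.84 / 1.181 = 656.93
Round up: n = 657.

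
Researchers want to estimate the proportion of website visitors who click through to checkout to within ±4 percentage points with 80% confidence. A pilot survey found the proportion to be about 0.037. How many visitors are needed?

For a proportion with margin E = 0.04 at 80% confidence, z = 1.282.
n = p̂(1−p̂)(z/E)² = 0.037 × 0.963 × (1.282/0.04)² = 36.60
Round up: n = 37.

37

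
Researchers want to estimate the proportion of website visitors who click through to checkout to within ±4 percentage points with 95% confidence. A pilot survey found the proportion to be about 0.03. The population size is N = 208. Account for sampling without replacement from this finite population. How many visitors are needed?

53

For a proportion with margin E = 0.04 at 95% confidence, z = 1.960.
n = p̂(1−p̂)(z/E)² = 0.03 × 0.97 × (1.960/0.04)² = 69.87 — call this n₀.
Finite-population correction with N = 208: n = n₀ / (1 + (n₀−1)/N) = 69.87 / 1.331 = 52.49
Round up: n = 53.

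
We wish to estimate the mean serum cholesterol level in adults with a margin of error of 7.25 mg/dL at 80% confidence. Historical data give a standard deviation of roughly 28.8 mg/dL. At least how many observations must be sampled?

For a mean, the margin of error is E = z·σ/√n, so n = (zσ/E)².
At 80% confidence, z = 1.282.
n = (1.282 × 28.8 / 7.25)² = 25.93
Round up: n = 26.

n = 26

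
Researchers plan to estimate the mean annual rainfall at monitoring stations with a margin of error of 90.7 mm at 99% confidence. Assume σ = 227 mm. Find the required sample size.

42

For a mean, the margin of error is E = z·σ/√n, so n = (zσ/E)².
At 99% confidence, z = 2.576.
n = (2.576 × 227 / 90.7)² = 41.57
Round up: n = 42.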